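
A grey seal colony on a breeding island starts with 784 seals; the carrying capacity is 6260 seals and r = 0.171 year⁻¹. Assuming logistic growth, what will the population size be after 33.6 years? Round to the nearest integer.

A = (K − N₀)/N₀ = (6260 − 784)/784 = 6.9847.
N(t) = K/(1 + A·e^(−rt)) = 6260/(1 + 6.9847×e^(−0.171×33.6)).
e^(−5.746) = 0.0031968; denominator = 1 + 6.9847×0.0031968 = 1.0223.
N = 6260/1.0223 = 6123.27.

6123 seals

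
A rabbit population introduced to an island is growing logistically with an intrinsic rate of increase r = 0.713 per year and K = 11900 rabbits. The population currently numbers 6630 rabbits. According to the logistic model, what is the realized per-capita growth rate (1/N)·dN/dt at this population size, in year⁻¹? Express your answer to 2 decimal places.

(1/N)·dN/dt = r(1 − N/K) = 0.713 × (1 − 6630/11900).
= 0.713 × 0.44286 = 0.31576.

0.32 per year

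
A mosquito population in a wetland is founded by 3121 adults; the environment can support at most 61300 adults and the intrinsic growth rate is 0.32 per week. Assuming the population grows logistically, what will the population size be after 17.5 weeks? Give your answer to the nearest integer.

57347 adults

A = (K − N₀)/N₀ = (61300 − 3121)/3121 = 18.641.
N(t) = K/(1 + A·e^(−rt)) = 61300/(1 + 18.641×e^(−0.32×17.5)).
e^(−5.6) = 0.0036979; denominator = 1 + 18.641×0.0036979 = 1.0689.
N = 61300/1.0689 = 57346.9.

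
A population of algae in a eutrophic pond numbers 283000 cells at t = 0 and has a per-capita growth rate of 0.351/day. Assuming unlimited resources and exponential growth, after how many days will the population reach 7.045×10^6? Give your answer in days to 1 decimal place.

9.2 days

Set N₀·e^(rt) = 7.045×10^6: e^(0.351·t) = 7.045×10^6/283000 = 24.894.
0.351·t = ln(24.894) = 3.2146, so t = 3.2146/0.351 = 9.1585.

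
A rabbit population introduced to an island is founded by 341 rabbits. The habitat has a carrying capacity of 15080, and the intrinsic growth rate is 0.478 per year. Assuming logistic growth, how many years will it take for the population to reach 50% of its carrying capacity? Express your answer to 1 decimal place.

7.9 years

A = (K − N₀)/N₀ = (15080 − 341)/341 = 43.223.
Solve 15080/(1 + 43.223·e^(−0.478t)) = 7540: 1 + 43.223·e^(−0.478t) = 2, so e^(−0.478t) = 0.0231359.
−0.478·t = ln(0.0231359) = -3.7664, so t = 3.7664/0.478 = 7.8794.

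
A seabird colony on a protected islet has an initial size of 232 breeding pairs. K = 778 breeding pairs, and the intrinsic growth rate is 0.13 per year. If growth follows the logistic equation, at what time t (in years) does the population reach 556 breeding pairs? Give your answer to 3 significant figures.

13.6 years

A = (K − N₀)/N₀ = (778 − 232)/232 = 2.3534.
Solve 778/(1 + 2.3534·e^(−0.13t)) = 556: 1 + 2.3534·e^(−0.13t) = 1.3993, so e^(−0.13t) = 0.169658.
−0.13·t = ln(0.169658) = -1.774, so t = 1.774/0.13 = 13.646.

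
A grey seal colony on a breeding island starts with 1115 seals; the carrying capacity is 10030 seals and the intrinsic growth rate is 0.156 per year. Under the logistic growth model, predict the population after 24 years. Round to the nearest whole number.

A = (K − N₀)/N₀ = (10030 − 1115)/1115 = 7.9955.
N(t) = K/(1 + A·e^(−rt)) = 10030/(1 + 7.9955×e^(−0.156×24)).
e^(−3.744) = 0.023659; denominator = 1 + 7.9955×0.023659 = 1.1892.
N = 10030/1.1892 = 8434.47.

8434 seals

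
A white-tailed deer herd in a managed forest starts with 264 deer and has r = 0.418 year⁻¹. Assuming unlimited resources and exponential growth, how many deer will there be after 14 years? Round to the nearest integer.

N(t) = N₀·e^(rt) = 264 × e^(0.418×14) = 264 × e^5.852.
e^5.852 ≈ 347.93, so N ≈ 264 × 347.93 = 91853.4.

91853 deer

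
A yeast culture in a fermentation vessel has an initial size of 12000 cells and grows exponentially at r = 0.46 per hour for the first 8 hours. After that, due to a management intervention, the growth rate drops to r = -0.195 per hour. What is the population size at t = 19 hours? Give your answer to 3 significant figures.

Phase 1: N(8) = 12000·e^(0.46×8) = 12000·e^3.68 = 475757.
Phase 2 runs for 19 − 8 = 11 hours at r = -0.195.
N(19) = 475757·e^(-0.195×11) = 475757·e^-2.145 = 55695.9.

55700 cells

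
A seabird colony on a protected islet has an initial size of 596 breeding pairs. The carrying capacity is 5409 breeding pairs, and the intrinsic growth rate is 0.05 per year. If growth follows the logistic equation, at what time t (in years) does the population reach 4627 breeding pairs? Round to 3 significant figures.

77.3 years

A = (K − N₀)/N₀ = (5409 − 596)/596 = 8.0755.
Solve 5409/(1 + 8.0755·e^(−0.05t)) = 4627: 1 + 8.0755·e^(−0.05t) = 1.169, so e^(−0.05t) = 0.0209285.
−0.05·t = ln(0.0209285) = -3.8666, so t = 3.8666/0.05 = 77.333.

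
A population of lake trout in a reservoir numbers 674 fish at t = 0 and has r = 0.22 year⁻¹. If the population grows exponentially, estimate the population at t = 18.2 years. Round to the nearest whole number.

36947 fish

N(t) = N₀·e^(rt) = 674 × e^(0.22×18.2) = 674 × e^4.004.
e^4.004 ≈ 54.817, so N ≈ 674 × 54.817 = 36946.6.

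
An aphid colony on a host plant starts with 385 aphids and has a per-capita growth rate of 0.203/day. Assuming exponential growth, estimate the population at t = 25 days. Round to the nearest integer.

61589 aphids

N(t) = N₀·e^(rt) = 385 × e^(0.203×25) = 385 × e^5.075.
e^5.075 ≈ 159.97, so N ≈ 385 × 159.97 = 61589.3.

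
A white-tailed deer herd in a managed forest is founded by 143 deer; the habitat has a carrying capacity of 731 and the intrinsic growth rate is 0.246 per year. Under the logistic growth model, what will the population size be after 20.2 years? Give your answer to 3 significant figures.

711 deer

A = (K − N₀)/N₀ = (731 − 143)/143 = 4.1119.
N(t) = K/(1 + A·e^(−rt)) = 731/(1 + 4.1119×e^(−0.246×20.2)).
e^(−4.969) = 0.0069487; denominator = 1 + 4.1119×0.0069487 = 1.0286.
N = 731/1.0286 = 710.694.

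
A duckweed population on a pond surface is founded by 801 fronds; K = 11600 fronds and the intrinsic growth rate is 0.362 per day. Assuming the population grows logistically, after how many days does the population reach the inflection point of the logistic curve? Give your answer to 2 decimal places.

Logistic growth is fastest at N = K/2 = 5800.
A = (K − N₀)/N₀ = 13.482. Set K/(1 + A·e^(−rt)) = K/2 → A·e^(−rt) = 1.
e^(−0.362t) = 1/13.482 = 0.0741735, so t = ln(13.482)/0.362 = 2.6013/0.362 = 7.186.

7.19 days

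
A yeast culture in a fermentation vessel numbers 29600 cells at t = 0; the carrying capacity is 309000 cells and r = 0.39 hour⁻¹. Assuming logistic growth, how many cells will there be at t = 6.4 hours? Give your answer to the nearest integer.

A = (K − N₀)/N₀ = (309000 − 29600)/29600 = 9.4392.
N(t) = K/(1 + A·e^(−rt)) = 309000/(1 + 9.4392×e^(−0.39×6.4)).
e^(−2.496) = 0.082414; denominator = 1 + 9.4392×0.082414 = 1.7779.
N = 309000/1.7779 = 173798.

173798 cells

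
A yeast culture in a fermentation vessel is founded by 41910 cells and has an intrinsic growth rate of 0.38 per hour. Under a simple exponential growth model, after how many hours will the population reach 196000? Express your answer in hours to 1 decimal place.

4.1 hours

Set N₀·e^(rt) = 196000: e^(0.38·t) = 196000/41910 = 4.6767.
0.38·t = ln(4.6767) = 1.5426, so t = 1.5426/0.38 = 4.0594.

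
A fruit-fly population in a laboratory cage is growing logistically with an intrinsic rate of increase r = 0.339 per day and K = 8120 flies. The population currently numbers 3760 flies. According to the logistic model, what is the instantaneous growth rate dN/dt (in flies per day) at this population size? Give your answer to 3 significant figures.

dN/dt = rN(1 − N/K) = 0.339 × 3760 × (1 − 3760/8120).
1 − 3760/8120 = 0.53695; dN/dt = 0.339 × 3760 × 0.53695 = 684.41.

684 flies per day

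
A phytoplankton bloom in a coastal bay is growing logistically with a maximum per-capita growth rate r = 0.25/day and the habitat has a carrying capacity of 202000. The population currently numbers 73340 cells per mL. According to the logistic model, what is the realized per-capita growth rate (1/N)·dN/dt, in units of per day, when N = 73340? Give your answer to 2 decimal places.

(1/N)·dN/dt = r(1 − N/K) = 0.25 × (1 − 73340/202000).
= 0.25 × 0.63693 = 0.15923.

0.16 per day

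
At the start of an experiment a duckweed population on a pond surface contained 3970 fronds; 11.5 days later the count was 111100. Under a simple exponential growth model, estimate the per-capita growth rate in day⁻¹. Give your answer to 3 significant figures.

0.290 per day

From N(t) = N₀·e^(rt): e^(r·11.5) = 111100/3970 = 27.985.
r·11.5 = ln(27.985) = 3.3317, so r = 3.3317/11.5 = 0.28971.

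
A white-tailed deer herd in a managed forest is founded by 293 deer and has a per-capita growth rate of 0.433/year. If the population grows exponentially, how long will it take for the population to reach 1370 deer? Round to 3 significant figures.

Set N₀·e^(rt) = 1370: e^(0.433·t) = 1370/293 = 4.6758.
0.433·t = ln(4.6758) = 1.5424, so t = 1.5424/0.433 = 3.5621.

3.56 years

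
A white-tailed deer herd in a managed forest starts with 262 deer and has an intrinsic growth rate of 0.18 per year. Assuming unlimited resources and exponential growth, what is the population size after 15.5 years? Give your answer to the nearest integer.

N(t) = N₀·e^(rt) = 262 × e^(0.18×15.5) = 262 × e^2.79.
e^2.79 ≈ 16.281, so N ≈ 262 × 16.281 = 4265.63.

4266 deer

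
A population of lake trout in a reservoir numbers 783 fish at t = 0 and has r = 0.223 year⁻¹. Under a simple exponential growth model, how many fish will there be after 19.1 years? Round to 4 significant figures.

55410 fish

N(t) = N₀·e^(rt) = 783 × e^(0.223×19.1) = 783 × e^4.259.
e^4.259 ≈ 70.76, so N ≈ 783 × 70.76 = 55405.4.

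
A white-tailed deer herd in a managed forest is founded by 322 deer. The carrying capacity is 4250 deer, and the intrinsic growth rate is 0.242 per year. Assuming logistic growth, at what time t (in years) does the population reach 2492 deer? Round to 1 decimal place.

11.8 years

A = (K − N₀)/N₀ = (4250 − 322)/322 = 12.199.
Solve 4250/(1 + 12.199·e^(−0.242t)) = 2492: 1 + 12.199·e^(−0.242t) = 1.7055, so e^(−0.242t) = 0.0578303.
−0.242·t = ln(0.0578303) = -2.8502, so t = 2.8502/0.242 = 11.778.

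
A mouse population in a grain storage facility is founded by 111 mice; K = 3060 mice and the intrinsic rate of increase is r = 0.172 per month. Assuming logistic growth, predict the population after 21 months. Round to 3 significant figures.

A = (K − N₀)/N₀ = (3060 − 111)/111 = 26.568.
N(t) = K/(1 + A·e^(−rt)) = 3060/(1 + 26.568×e^(−0.172×21)).
e^(−3.612) = 0.026998; denominator = 1 + 26.568×0.026998 = 1.7173.
N = 3060/1.7173 = 1781.9.

1780 mice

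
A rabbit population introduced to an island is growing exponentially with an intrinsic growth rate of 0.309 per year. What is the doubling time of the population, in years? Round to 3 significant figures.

2.24 years

Doubling time t_d = ln(2)/r = 0.6931/0.309 = 2.2432.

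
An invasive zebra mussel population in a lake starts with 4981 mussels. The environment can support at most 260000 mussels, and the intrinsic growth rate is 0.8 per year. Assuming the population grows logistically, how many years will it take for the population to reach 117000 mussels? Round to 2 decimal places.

4.67 years

A = (K − N₀)/N₀ = (260000 − 4981)/4981 = 51.198.
Solve 260000/(1 + 51.198·e^(−0.8t)) = 117000: 1 + 51.198·e^(−0.8t) = 2.2222, so e^(−0.8t) = 0.0238723.
−0.8·t = ln(0.0238723) = -3.735, so t = 3.735/0.8 = 4.6688.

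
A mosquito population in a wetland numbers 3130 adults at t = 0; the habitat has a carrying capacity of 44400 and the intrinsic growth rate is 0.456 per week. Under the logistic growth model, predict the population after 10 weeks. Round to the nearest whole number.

A = (K − N₀)/N₀ = (44400 − 3130)/3130 = 13.185.
N(t) = K/(1 + A·e^(−rt)) = 44400/(1 + 13.185×e^(−0.456×10)).
e^(−4.56) = 0.010462; denominator = 1 + 13.185×0.010462 = 1.1379.
N = 44400/1.1379 = 39017.7.

39018 adults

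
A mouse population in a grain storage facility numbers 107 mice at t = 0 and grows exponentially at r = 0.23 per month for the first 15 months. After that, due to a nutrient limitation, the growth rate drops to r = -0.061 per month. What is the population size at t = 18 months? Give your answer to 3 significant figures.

Phase 1: N(15) = 107·e^(0.23×15) = 107·e^3.45 = 3370.54.
Phase 2 runs for 18 − 15 = 3 months at r = -0.061.
N(18) = 3370.54·e^(-0.061×3) = 3370.54·e^-0.183 = 2806.88.

2810 mice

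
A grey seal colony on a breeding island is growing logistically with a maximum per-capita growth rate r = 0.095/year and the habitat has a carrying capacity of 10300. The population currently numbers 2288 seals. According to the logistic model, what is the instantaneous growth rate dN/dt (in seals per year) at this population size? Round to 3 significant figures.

dN/dt = rN(1 − N/K) = 0.095 × 2288 × (1 − 2288/10300).
1 − 2288/10300 = 0.77786; dN/dt = 0.095 × 2288 × 0.77786 = 169.08.

169 seals per year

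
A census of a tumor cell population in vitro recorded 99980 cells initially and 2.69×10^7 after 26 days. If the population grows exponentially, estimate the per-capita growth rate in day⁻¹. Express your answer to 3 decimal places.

From N(t) = N₀·e^(rt): e^(r·26) = 2.69×10^7/99980 = 269.05.
r·26 = ln(269.05) = 5.5949, so r = 5.5949/26 = 0.21519.

0.215 per day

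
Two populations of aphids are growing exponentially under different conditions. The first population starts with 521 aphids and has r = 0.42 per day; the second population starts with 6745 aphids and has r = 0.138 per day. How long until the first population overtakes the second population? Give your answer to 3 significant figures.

Set 521·e^(0.42t) = 6745·e^(0.138t).
e^((0.42 − 0.138)t) = 6745/521 → e^(0.282·t) = 12.946.
0.282·t = ln(12.946) = 2.5608, so t = 2.5608/0.282 = 9.0809.

9.08 days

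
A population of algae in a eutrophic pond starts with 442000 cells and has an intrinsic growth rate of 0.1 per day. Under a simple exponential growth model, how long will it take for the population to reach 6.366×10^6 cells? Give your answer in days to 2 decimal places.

26.67 days

Set N₀·e^(rt) = 6.366×10^6: e^(0.1·t) = 6.366×10^6/442000 = 14.403.
0.1·t = ln(14.403) = 2.6674, so t = 2.6674/0.1 = 26.674.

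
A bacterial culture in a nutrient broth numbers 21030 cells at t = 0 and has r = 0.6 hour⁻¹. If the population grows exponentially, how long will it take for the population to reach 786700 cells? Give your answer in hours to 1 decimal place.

6.0 hours

Set N₀·e^(rt) = 786700: e^(0.6·t) = 786700/21030 = 37.408.
0.6·t = ln(37.408) = 3.6219, so t = 3.6219/0.6 = 6.0365.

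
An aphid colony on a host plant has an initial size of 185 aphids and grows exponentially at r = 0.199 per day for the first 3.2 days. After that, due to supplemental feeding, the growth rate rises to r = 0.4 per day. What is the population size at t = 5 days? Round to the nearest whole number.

718 aphids

Phase 1: N(3.2) = 185·e^(0.199×3.2) = 185·e^0.6368 = 349.728.
Phase 2 runs for 5 − 3.2 = 1.8 days at r = 0.4.
N(5) = 349.728·e^(0.4×1.8) = 349.728·e^0.72 = 718.493.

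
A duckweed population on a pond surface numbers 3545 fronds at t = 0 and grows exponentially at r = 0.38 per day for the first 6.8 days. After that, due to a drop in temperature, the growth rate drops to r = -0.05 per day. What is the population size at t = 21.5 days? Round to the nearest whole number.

22523 fronds

Phase 1: N(6.8) = 3545·e^(0.38×6.8) = 3545·e^2.584 = 46971.4.
Phase 2 runs for 21.5 − 6.8 = 14.7 days at r = -0.05.
N(21.5) = 46971.4·e^(-0.05×14.7) = 46971.4·e^-0.735 = 22523.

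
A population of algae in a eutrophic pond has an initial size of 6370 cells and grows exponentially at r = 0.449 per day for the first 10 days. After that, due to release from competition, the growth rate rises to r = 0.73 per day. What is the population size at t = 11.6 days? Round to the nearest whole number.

Phase 1: N(10) = 6370·e^(0.449×10) = 6370·e^4.49 = 567704.
Phase 2 runs for 11.6 − 10 = 1.6 days at r = 0.73.
N(11.6) = 567704·e^(0.73×1.6) = 567704·e^1.168 = 1.825482×10^6.

1825482 cells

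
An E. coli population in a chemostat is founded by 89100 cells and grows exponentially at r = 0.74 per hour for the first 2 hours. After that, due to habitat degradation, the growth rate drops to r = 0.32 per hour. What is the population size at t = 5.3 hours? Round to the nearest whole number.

Phase 1: N(2) = 89100·e^(0.74×2) = 89100·e^1.48 = 391411.
Phase 2 runs for 5.3 − 2 = 3.3 hours at r = 0.32.
N(5.3) = 391411·e^(0.32×3.3) = 391411·e^1.056 = 1.125249×10^6.

1125249 cells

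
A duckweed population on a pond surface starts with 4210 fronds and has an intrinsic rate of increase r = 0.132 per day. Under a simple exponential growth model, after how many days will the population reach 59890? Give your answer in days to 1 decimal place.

Set N₀·e^(rt) = 59890: e^(0.132·t) = 59890/4210 = 14.226.
0.132·t = ln(14.226) = 2.655, so t = 2.655/0.132 = 20.114.

20.1 days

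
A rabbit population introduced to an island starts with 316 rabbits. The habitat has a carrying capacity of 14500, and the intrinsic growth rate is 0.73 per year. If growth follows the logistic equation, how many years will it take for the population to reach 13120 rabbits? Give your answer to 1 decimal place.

A = (K − N₀)/N₀ = (14500 − 316)/316 = 44.886.
Solve 14500/(1 + 44.886·e^(−0.73t)) = 13120: 1 + 44.886·e^(−0.73t) = 1.1052, so e^(−0.73t) = 0.00234333.
−0.73·t = ln(0.00234333) = -6.0562, so t = 6.0562/0.73 = 8.2961.

8.3 years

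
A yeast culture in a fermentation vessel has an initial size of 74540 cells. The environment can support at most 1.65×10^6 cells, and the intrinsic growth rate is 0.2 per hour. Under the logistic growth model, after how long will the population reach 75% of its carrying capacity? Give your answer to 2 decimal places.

A = (K − N₀)/N₀ = (1.65×10^6 − 74540)/74540 = 21.136.
Solve 1.65×10^6/(1 + 21.136·e^(−0.2t)) = 1.2375×10^6: 1 + 21.136·e^(−0.2t) = 1.3333, so e^(−0.2t) = 0.0157711.
−0.2·t = ln(0.0157711) = -4.1496, so t = 4.1496/0.2 = 20.748.

20.75 hours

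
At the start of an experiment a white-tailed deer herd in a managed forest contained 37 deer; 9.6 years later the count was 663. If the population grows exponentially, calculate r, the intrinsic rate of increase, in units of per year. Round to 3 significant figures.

From N(t) = N₀·e^(rt): e^(r·9.6) = 663/37 = 17.919.
r·9.6 = ln(17.919) = 2.8859, so r = 2.8859/9.6 = 0.30061.

0.301 per year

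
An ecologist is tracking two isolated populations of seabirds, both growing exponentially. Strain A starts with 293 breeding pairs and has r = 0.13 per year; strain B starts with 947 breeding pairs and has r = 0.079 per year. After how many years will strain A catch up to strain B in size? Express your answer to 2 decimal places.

Set 293·e^(0.13t) = 947·e^(0.079t).
e^((0.13 − 0.079)t) = 947/293 → e^(0.051·t) = 3.2321.
0.051·t = ln(3.2321) = 1.1731, so t = 1.1731/0.051 = 23.002.

23.00 years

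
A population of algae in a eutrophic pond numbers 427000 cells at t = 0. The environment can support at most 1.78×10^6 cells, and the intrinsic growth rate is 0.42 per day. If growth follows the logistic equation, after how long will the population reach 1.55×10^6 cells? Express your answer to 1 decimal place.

7.3 days

A = (K − N₀)/N₀ = (1.78×10^6 − 427000)/427000 = 3.1686.
Solve 1.78×10^6/(1 + 3.1686·e^(−0.42t)) = 1.55×10^6: 1 + 3.1686·e^(−0.42t) = 1.1484, so e^(−0.42t) = 0.0468302.
−0.42·t = ln(0.0468302) = -3.0612, so t = 3.0612/0.42 = 7.2886.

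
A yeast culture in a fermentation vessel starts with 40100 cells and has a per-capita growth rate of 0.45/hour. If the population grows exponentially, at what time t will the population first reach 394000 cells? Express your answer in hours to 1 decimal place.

5.1 hours

Set N₀·e^(rt) = 394000: e^(0.45·t) = 394000/40100 = 9.8254.
0.45·t = ln(9.8254) = 2.285, so t = 2.285/0.45 = 5.0777.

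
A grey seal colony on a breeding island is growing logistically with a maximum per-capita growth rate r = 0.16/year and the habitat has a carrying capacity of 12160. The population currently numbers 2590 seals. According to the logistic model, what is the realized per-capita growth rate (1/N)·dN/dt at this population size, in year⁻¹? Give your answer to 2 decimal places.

(1/N)·dN/dt = r(1 − N/K) = 0.16 × (1 − 2590/12160).
= 0.16 × 0.78701 = 0.12592.

0.13 per year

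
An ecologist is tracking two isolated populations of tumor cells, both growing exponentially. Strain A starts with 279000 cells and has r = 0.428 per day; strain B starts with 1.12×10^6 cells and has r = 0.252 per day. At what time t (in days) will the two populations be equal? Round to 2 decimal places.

7.90 days

Set 279000·e^(0.428t) = 1.12×10^6·e^(0.252t).
e^((0.428 − 0.252)t) = 1.12×10^6/279000 → e^(0.176·t) = 4.0143.
0.176·t = ln(4.0143) = 1.3899, so t = 1.3899/0.176 = 7.897.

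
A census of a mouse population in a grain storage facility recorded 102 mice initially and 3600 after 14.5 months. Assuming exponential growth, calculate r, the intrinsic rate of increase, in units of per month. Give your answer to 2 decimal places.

0.25 per month

From N(t) = N₀·e^(rt): e^(r·14.5) = 3600/102 = 35.294.
r·14.5 = ln(35.294) = 3.5637, so r = 3.5637/14.5 = 0.24577.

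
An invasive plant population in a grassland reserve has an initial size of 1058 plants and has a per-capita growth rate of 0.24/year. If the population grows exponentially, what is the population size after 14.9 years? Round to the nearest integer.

37803 plants

N(t) = N₀·e^(rt) = 1058 × e^(0.24×14.9) = 1058 × e^3.576.
e^3.576 ≈ 35.73, so N ≈ 1058 × 35.73 = 37802.7.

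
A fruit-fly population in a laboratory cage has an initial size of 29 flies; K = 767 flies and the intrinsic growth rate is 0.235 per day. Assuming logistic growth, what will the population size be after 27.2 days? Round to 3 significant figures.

A = (K − N₀)/N₀ = (767 − 29)/29 = 25.448.
N(t) = K/(1 + A·e^(−rt)) = 767/(1 + 25.448×e^(−0.235×27.2)).
e^(−6.392) = 0.0016749; denominator = 1 + 25.448×0.0016749 = 1.0426.
N = 767/1.0426 = 735.644.

736 flies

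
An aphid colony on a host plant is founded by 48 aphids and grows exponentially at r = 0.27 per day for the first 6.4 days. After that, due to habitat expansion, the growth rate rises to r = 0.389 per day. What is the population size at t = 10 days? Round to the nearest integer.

1096 aphids

Phase 1: N(6.4) = 48·e^(0.27×6.4) = 48·e^1.728 = 270.21.
Phase 2 runs for 10 − 6.4 = 3.6 days at r = 0.389.
N(10) = 270.21·e^(0.389×3.6) = 270.21·e^1.4 = 1096.2.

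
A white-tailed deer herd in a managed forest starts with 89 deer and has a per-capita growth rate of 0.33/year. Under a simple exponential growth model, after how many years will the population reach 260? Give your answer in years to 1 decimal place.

3.2 years

Set N₀·e^(rt) = 260: e^(0.33·t) = 260/89 = 2.9213.
0.33·t = ln(2.9213) = 1.072, so t = 1.072/0.33 = 3.2486.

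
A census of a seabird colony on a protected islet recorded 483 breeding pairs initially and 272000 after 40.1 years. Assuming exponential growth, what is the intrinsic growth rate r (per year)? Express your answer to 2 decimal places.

From N(t) = N₀·e^(rt): e^(r·40.1) = 272000/483 = 563.15.
r·40.1 = ln(563.15) = 6.3335, so r = 6.3335/40.1 = 0.15794.

0.16 per year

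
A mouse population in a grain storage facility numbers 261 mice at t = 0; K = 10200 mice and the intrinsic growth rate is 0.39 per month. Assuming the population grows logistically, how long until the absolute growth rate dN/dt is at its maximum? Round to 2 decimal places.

Logistic growth is fastest at N = K/2 = 5100.
A = (K − N₀)/N₀ = 38.08. Set K/(1 + A·e^(−rt)) = K/2 → A·e^(−rt) = 1.
e^(−0.39t) = 1/38.08 = 0.0262602, so t = ln(38.08)/0.39 = 3.6397/0.39 = 9.3326.

9.33 months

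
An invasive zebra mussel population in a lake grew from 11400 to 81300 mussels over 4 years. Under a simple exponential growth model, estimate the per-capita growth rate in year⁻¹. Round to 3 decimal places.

From N(t) = N₀·e^(rt): e^(r·4) = 81300/11400 = 7.1316.
r·4 = ln(7.1316) = 1.9645, so r = 1.9645/4 = 0.49113.

0.491 per year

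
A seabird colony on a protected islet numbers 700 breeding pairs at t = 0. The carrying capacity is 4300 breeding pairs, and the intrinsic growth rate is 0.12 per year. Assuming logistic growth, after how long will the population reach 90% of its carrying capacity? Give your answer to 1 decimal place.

A = (K − N₀)/N₀ = (4300 − 700)/700 = 5.1429.
Solve 4300/(1 + 5.1429·e^(−0.12t)) = 3870: 1 + 5.1429·e^(−0.12t) = 1.1111, so e^(−0.12t) = 0.0216049.
−0.12·t = ln(0.0216049) = -3.8348, so t = 3.8348/0.12 = 31.957.

32.0 years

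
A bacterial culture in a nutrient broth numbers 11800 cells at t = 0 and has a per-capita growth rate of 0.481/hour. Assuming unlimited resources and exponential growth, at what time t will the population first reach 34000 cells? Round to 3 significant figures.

Set N₀·e^(rt) = 34000: e^(0.481·t) = 34000/11800 = 2.8814.
0.481·t = ln(2.8814) = 1.0583, so t = 1.0583/0.481 = 2.2001.

2.20 hours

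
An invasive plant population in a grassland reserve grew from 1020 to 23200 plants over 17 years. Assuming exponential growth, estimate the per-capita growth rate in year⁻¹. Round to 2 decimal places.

0.18 per year

From N(t) = N₀·e^(rt): e^(r·17) = 23200/1020 = 22.745.
r·17 = ln(22.745) = 3.1243, so r = 3.1243/17 = 0.18379.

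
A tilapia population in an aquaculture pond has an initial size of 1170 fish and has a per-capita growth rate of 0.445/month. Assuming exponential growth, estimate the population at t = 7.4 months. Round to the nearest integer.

N(t) = N₀·e^(rt) = 1170 × e^(0.445×7.4) = 1170 × e^3.293.
e^3.293 ≈ 26.924, so N ≈ 1170 × 26.924 = 31500.5.

31501 fish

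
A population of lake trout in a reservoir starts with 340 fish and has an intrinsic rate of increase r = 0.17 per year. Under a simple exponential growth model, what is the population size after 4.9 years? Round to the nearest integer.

782 fish

N(t) = N₀·e^(rt) = 340 × e^(0.17×4.9) = 340 × e^0.833.
e^0.833 ≈ 2.3002, so N ≈ 340 × 2.3002 = 782.071.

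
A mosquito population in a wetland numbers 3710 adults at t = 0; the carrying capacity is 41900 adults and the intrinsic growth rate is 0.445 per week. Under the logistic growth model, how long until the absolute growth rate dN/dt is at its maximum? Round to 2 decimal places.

Logistic growth is fastest at N = K/2 = 20950.
A = (K − N₀)/N₀ = 10.294. Set K/(1 + A·e^(−rt)) = K/2 → A·e^(−rt) = 1.
e^(−0.445t) = 1/10.294 = 0.0971458, so t = ln(10.294)/0.445 = 2.3315/0.445 = 5.2394.

5.24 weeks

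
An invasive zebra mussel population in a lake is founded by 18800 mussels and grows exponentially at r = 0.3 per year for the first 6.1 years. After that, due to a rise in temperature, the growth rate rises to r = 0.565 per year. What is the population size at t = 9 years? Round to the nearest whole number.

603265 mussels

Phase 1: N(6.1) = 18800·e^(0.3×6.1) = 18800·e^1.83 = 117197.
Phase 2 runs for 9 − 6.1 = 2.9 years at r = 0.565.
N(9) = 117197·e^(0.565×2.9) = 117197·e^1.639 = 603265.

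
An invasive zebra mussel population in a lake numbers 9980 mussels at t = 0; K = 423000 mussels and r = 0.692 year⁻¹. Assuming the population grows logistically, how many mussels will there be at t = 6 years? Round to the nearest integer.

A = (K − N₀)/N₀ = (423000 − 9980)/9980 = 41.385.
N(t) = K/(1 + A·e^(−rt)) = 423000/(1 + 41.385×e^(−0.692×6)).
e^(−4.152) = 0.015733; denominator = 1 + 41.385×0.015733 = 1.6511.
N = 423000/1.6511 = 256192.

256192 mussels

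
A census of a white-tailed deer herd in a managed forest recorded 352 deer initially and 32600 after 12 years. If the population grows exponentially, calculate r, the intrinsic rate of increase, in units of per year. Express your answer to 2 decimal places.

From N(t) = N₀·e^(rt): e^(r·12) = 32600/352 = 92.614.
r·12 = ln(92.614) = 4.5284, so r = 4.5284/12 = 0.37737.

0.38 per year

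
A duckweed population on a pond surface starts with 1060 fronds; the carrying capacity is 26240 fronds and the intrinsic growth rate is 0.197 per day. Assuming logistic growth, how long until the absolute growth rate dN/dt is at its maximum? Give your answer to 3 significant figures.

16.1 days

Logistic growth is fastest at N = K/2 = 13120.
A = (K − N₀)/N₀ = 23.755. Set K/(1 + A·e^(−rt)) = K/2 → A·e^(−rt) = 1.
e^(−0.197t) = 1/23.755 = 0.0420969, so t = ln(23.755)/0.197 = 3.1678/0.197 = 16.08.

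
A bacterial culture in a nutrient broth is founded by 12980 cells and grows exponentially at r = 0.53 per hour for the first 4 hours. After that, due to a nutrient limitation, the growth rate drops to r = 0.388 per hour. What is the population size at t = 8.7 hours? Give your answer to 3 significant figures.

Phase 1: N(4) = 12980·e^(0.53×4) = 12980·e^2.12 = 108138.
Phase 2 runs for 8.7 − 4 = 4.7 hours at r = 0.388.
N(8.7) = 108138·e^(0.388×4.7) = 108138·e^1.824 = 669820.

670000 cells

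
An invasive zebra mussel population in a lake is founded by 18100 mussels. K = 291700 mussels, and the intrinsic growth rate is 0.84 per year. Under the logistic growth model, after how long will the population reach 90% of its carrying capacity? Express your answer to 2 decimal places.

5.85 years

A = (K − N₀)/N₀ = (291700 − 18100)/18100 = 15.116.
Solve 291700/(1 + 15.116·e^(−0.84t)) = 262530: 1 + 15.116·e^(−0.84t) = 1.1111, so e^(−0.84t) = 0.00735055.
−0.84·t = ln(0.00735055) = -4.913, so t = 4.913/0.84 = 5.8488.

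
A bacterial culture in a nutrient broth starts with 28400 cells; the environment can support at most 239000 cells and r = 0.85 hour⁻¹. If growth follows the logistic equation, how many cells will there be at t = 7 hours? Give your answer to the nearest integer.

A = (K − N₀)/N₀ = (239000 − 28400)/28400 = 7.4155.
N(t) = K/(1 + A·e^(−rt)) = 239000/(1 + 7.4155×e^(−0.85×7)).
e^(−5.95) = 0.0026058; denominator = 1 + 7.4155×0.0026058 = 1.0193.
N = 239000/1.0193 = 234469.

234469 cells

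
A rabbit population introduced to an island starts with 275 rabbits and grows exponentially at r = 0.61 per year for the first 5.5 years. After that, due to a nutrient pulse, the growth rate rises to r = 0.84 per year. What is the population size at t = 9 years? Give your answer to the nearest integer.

149010 rabbits

Phase 1: N(5.5) = 275·e^(0.61×5.5) = 275·e^3.355 = 7877.54.
Phase 2 runs for 9 − 5.5 = 3.5 years at r = 0.84.
N(9) = 7877.54·e^(0.84×3.5) = 7877.54·e^2.94 = 149010.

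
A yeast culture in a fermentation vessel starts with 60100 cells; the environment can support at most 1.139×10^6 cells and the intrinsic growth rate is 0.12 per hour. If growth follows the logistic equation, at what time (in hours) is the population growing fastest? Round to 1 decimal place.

24.1 hours

Logistic growth is fastest at N = K/2 = 569500.
A = (K − N₀)/N₀ = 17.952. Set K/(1 + A·e^(−rt)) = K/2 → A·e^(−rt) = 1.
e^(−0.12t) = 1/17.952 = 0.0557049, so t = ln(17.952)/0.12 = 2.8877/0.12 = 24.064.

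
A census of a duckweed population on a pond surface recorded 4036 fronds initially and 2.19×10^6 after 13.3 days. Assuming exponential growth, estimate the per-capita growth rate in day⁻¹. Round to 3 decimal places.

0.473 per day

From N(t) = N₀·e^(rt): e^(r·13.3) = 2.19×10^6/4036 = 542.62.
r·13.3 = ln(542.62) = 6.2964, so r = 6.2964/13.3 = 0.47341.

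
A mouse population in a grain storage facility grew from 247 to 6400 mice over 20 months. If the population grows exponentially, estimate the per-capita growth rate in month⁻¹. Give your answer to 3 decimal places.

From N(t) = N₀·e^(rt): e^(r·20) = 6400/247 = 25.911.
r·20 = ln(25.911) = 3.2547, so r = 3.2547/20 = 0.16273.

0.163 per month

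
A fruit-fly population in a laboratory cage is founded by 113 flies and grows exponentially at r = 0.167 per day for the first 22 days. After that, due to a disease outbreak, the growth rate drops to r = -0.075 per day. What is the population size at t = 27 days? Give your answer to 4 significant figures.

Phase 1: N(22) = 113·e^(0.167×22) = 113·e^3.674 = 4453.24.
Phase 2 runs for 27 − 22 = 5 days at r = -0.075.
N(27) = 4453.24·e^(-0.075×5) = 4453.24·e^-0.375 = 3060.67.

3061 flies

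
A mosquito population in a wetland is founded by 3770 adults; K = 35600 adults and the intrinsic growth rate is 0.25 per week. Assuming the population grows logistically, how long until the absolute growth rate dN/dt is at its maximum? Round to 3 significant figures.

8.53 weeks

Logistic growth is fastest at N = K/2 = 17800.
A = (K − N₀)/N₀ = 8.443. Set K/(1 + A·e^(−rt)) = K/2 → A·e^(−rt) = 1.
e^(−0.25t) = 1/8.443 = 0.118442, so t = ln(8.443)/0.25 = 2.1333/0.25 = 8.5333.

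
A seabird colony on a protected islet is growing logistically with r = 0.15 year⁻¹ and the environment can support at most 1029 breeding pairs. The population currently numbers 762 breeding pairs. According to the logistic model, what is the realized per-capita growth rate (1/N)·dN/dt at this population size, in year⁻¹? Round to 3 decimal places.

(1/N)·dN/dt = r(1 − N/K) = 0.15 × (1 − 762/1029).
= 0.15 × 0.25948 = 0.038921.

0.039 per year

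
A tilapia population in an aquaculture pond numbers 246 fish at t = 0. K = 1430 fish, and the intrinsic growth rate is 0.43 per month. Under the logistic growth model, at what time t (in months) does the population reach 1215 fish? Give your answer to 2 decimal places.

7.68 months

A = (K − N₀)/N₀ = (1430 − 246)/246 = 4.813.
Solve 1430/(1 + 4.813·e^(−0.43t)) = 1215: 1 + 4.813·e^(−0.43t) = 1.177, so e^(−0.43t) = 0.0367659.
−0.43·t = ln(0.0367659) = -3.3032, so t = 3.3032/0.43 = 7.6818.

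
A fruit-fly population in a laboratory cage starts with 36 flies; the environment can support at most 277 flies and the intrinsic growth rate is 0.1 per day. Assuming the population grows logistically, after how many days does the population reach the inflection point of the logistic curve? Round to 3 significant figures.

Logistic growth is fastest at N = K/2 = 138.5.
A = (K − N₀)/N₀ = 6.6944. Set K/(1 + A·e^(−rt)) = K/2 → A·e^(−rt) = 1.
e^(−0.1t) = 1/6.6944 = 0.149378, so t = ln(6.6944)/0.1 = 1.9013/0.1 = 19.013.

19.0 days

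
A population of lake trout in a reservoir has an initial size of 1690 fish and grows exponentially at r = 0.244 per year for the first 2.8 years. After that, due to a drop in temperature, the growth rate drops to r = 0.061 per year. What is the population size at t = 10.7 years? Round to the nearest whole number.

5419 fish

Phase 1: N(2.8) = 1690·e^(0.244×2.8) = 1690·e^0.6832 = 3346.55.
Phase 2 runs for 10.7 − 2.8 = 7.9 years at r = 0.061.
N(10.7) = 3346.55·e^(0.061×7.9) = 3346.55·e^0.4819 = 5418.55.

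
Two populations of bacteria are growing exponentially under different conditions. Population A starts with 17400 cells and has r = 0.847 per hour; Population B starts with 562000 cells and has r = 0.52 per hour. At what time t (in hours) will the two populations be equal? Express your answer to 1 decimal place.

Set 17400·e^(0.847t) = 562000·e^(0.52t).
e^((0.847 − 0.52)t) = 562000/17400 → e^(0.327·t) = 32.299.
0.327·t = ln(32.299) = 3.475, so t = 3.475/0.327 = 10.627.

10.6 hours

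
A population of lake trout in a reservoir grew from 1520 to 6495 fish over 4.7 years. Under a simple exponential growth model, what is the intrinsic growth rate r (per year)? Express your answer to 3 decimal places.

0.309 per year

From N(t) = N₀·e^(rt): e^(r·4.7) = 6495/1520 = 4.273.
r·4.7 = ln(4.273) = 1.4523, so r = 1.4523/4.7 = 0.309.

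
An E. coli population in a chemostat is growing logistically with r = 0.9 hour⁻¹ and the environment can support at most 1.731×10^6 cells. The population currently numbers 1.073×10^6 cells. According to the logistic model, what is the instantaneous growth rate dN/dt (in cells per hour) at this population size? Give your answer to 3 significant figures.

dN/dt = rN(1 − N/K) = 0.9 × 1.073×10^6 × (1 − 1.073×10^6/1.731×10^6).
1 − 1.073×10^6/1.731×10^6 = 0.38013; dN/dt = 0.9 × 1.073×10^6 × 0.38013 = 3.67089×10^5.

367000 cells per hour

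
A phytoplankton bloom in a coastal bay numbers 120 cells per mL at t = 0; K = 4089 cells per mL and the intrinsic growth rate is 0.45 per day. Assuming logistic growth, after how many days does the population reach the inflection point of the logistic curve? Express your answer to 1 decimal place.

Logistic growth is fastest at N = K/2 = 2044.5.
A = (K − N₀)/N₀ = 33.075. Set K/(1 + A·e^(−rt)) = K/2 → A·e^(−rt) = 1.
e^(−0.45t) = 1/33.075 = 0.0302343, so t = ln(33.075)/0.45 = 3.4988/0.45 = 7.7751.

7.8 days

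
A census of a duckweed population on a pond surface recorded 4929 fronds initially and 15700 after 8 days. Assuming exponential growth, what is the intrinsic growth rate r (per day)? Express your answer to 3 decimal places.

From N(t) = N₀·e^(rt): e^(r·8) = 15700/4929 = 3.1852.
r·8 = ln(3.1852) = 1.1585, so r = 1.1585/8 = 0.14482.

0.145 per day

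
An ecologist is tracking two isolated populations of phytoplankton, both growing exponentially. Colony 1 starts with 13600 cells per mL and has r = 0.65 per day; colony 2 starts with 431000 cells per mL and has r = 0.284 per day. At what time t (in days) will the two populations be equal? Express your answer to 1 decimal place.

9.4 days

Set 13600·e^(0.65t) = 431000·e^(0.284t).
e^((0.65 − 0.284)t) = 431000/13600 → e^(0.366·t) = 31.691.
0.366·t = ln(31.691) = 3.456, so t = 3.456/0.366 = 9.4427.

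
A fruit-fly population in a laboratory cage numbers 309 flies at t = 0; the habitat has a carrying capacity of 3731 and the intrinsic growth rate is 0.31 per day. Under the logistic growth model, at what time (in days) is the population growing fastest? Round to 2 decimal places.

Logistic growth is fastest at N = K/2 = 1865.5.
A = (K − N₀)/N₀ = 11.074. Set K/(1 + A·e^(−rt)) = K/2 → A·e^(−rt) = 1.
e^(−0.31t) = 1/11.074 = 0.0902981, so t = ln(11.074)/0.31 = 2.4046/0.31 = 7.7569.

7.76 days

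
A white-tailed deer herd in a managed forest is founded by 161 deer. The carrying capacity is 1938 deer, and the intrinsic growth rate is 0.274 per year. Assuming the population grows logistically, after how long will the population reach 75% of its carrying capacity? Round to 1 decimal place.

A = (K − N₀)/N₀ = (1938 − 161)/161 = 11.037.
Solve 1938/(1 + 11.037·e^(−0.274t)) = 1453.5: 1 + 11.037·e^(−0.274t) = 1.3333, so e^(−0.274t) = 0.0302007.
−0.274·t = ln(0.0302007) = -3.4999, so t = 3.4999/0.274 = 12.773.

12.8 years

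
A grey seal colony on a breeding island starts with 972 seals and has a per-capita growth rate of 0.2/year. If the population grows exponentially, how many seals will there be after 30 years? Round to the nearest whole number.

N(t) = N₀·e^(rt) = 972 × e^(0.2×30) = 972 × e^6.
e^6 ≈ 403.43, so N ≈ 972 × 403.43 = 392133.

392133 seals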